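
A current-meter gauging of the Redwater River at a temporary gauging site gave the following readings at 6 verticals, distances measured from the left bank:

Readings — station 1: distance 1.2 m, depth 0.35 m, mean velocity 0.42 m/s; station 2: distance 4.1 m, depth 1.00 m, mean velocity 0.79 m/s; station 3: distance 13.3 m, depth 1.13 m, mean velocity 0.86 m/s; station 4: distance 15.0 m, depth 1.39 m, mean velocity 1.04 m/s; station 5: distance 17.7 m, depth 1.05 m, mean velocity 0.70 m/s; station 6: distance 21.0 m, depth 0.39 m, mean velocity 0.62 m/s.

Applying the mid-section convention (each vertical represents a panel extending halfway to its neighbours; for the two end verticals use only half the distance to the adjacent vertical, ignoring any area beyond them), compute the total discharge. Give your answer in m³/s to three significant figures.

w_1 = (4.1 − 1.2)/2 = 1.45 m; q_1 = 0.42 × 0.35 × 1.45 = 0.2132 m³/s
w_2 = (13.3 − 1.2)/2 = 6.05 m; q_2 = 0.79 × 1.00 × 6.05 = 4.780 m³/s
w_3 = (15.0 − 4.1)/2 = 5.45 m; q_3 = 0.86 × 1.13 × 5.45 = 5.296 m³/s
w_4 = (17.7 − 13.3)/2 = 2.2 m; q_4 = 1.04 × 1.39 × 2.2 = 3.180 m³/s
w_5 = (21.0 − 15.0)/2 = 3 m; q_5 = 0.70 × 1.05 × 3 = 2.205 m³/s
w_6 = (21.0 − 17.7)/2 = 1.65 m; q_6 = 0.62 × 0.39 × 1.65 = 0.3990 m³/s
Q = Σ qᵢ = 16.07 m³/s

16.1 m³/s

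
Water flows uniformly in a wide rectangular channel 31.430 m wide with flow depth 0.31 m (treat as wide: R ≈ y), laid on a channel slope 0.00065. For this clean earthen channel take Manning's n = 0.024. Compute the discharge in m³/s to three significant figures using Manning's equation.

4.74 m³/s

A = b·y = 31.430 × 0.31 = 9.743 m²
Wide channel: R ≈ y = 0.31 m
Q = (1/n)·A·R^(2/3)·S^(1/2) = (1/0.024) × 9.743 × 0.3100^(2/3) × 0.00065^(1/2) = 4.741 m³/s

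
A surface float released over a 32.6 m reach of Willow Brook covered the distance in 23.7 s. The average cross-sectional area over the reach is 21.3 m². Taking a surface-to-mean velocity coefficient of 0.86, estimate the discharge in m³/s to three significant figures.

25.2 m³/s

v_surface = L / t̄ = 32.6 / 23.7 = 1.376 m/s
v_mean = 0.86 × 1.376 = 1.183 m/s
Q = A × v_mean = 21.3 × 1.183 = 25.20 m³/s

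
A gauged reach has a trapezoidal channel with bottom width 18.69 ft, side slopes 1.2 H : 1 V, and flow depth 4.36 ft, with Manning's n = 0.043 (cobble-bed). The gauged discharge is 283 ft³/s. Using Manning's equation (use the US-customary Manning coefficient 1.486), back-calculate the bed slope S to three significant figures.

0.00129

A = (b + z·y)·y = (18.69 + 1.2×4.36)×4.36 = 104.3 ft²
P = b + 2y√(1+z²) = 18.69 + 2×4.36×√(1+1.2²) = 32.31 ft
R = A/P = 104.3/32.31 = 3.228 ft
S = (Q·n / (1.486·A·R^(2/3)))² = (283×0.043 / (1.486×104.3×2.184))² = 0.001292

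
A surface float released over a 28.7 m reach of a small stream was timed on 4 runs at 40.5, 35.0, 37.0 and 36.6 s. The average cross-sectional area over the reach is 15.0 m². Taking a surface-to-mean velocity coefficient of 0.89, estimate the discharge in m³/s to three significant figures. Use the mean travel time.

10.3 m³/s

t̄ = (40.5 + 35.0 + 37.0 + 36.6) / 4 = 37.275 s
v_surface = L / t̄ = 28.7 / 37.275 = 0.7700 m/s
v_mean = 0.89 × 0.7700 = 0.6853 m/s
Q = A × v_mean = 15.0 × 0.6853 = 10.28 m³/s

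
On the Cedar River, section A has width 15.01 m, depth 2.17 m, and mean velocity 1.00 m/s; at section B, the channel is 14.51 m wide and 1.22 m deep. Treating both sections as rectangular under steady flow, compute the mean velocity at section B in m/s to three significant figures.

1.84 m/s

Q = A₁V₁ = (15.01×2.17) × 1.00 = 32.57 m³/s
A₂ = 14.51 × 1.22 = 17.70 m²
V₂ = Q/A₂ = 32.57/17.70 = 1.840 m/s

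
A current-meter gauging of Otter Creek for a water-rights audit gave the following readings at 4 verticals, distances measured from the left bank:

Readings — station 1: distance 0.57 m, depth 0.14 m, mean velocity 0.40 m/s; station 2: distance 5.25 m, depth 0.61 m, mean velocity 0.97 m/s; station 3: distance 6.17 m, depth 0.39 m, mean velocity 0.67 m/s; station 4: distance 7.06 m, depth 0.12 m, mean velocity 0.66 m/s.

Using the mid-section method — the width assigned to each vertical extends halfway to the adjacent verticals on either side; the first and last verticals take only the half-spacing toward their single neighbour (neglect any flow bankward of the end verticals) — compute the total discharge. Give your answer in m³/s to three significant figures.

2.06 m³/s

w_1 = (5.25 − 0.57)/2 = 2.34 m; q_1 = 0.40 × 0.14 × 2.34 = 0.1310 m³/s
w_2 = (6.17 − 0.57)/2 = 2.8 m; q_2 = 0.97 × 0.61 × 2.8 = 1.657 m³/s
w_3 = (7.06 − 5.25)/2 = 0.905 m; q_3 = 0.67 × 0.39 × 0.905 = 0.2365 m³/s
w_4 = (7.06 − 6.17)/2 = 0.445 m; q_4 = 0.66 × 0.12 × 0.445 = 0.03524 m³/s
Q = Σ qᵢ = 2.060 m³/s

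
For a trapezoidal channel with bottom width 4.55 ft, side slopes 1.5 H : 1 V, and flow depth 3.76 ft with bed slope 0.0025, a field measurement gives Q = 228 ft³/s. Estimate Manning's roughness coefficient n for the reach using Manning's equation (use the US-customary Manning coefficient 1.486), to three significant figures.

0.0206

A = (b + z·y)·y = (4.55 + 1.5×3.76)×3.76 = 38.31 ft²
P = b + 2y√(1+z²) = 4.55 + 2×3.76×√(1+1.5²) = 18.11 ft
R = A/P = 38.31/18.11 = 2.116 ft
n = (1.486/Q)·A·R^(2/3)·S^(1/2) = (1.486/228) × 38.31 × 1.648 × 0.05000 = 0.02058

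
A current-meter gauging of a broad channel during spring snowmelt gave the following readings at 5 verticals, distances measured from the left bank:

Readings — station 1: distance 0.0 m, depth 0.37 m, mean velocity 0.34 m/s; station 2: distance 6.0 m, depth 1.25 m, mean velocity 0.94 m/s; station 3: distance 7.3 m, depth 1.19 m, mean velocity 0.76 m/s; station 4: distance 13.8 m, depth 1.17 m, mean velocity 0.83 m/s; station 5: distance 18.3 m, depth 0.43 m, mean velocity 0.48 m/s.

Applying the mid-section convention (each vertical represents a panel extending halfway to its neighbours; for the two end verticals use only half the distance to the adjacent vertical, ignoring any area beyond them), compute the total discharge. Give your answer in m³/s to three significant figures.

w_1 = (6.0 − 0.0)/2 = 3 m; q_1 = 0.34 × 0.37 × 3 = 0.3774 m³/s
w_2 = (7.3 − 0.0)/2 = 3.65 m; q_2 = 0.94 × 1.25 × 3.65 = 4.289 m³/s
w_3 = (13.8 − 6.0)/2 = 3.9 m; q_3 = 0.76 × 1.19 × 3.9 = 3.527 m³/s
w_4 = (18.3 − 7.3)/2 = 5.5 m; q_4 = 0.83 × 1.17 × 5.5 = 5.341 m³/s
w_5 = (18.3 − 13.8)/2 = 2.25 m; q_5 = 0.48 × 0.43 × 2.25 = 0.4644 m³/s
Q = Σ qᵢ = 14.00 m³/s

14.0 m³/s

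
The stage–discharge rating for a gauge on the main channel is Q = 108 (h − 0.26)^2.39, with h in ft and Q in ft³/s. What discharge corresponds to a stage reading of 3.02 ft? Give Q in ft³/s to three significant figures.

1220 ft³/s

Q = 108 × (3.02 − 0.26)^2.39 = 108 × 2.76^2.39 = 1222 ft³/s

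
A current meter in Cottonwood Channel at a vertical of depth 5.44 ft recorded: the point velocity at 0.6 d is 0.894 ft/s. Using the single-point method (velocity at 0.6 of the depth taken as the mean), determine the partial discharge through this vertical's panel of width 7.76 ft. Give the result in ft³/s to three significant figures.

37.7 ft³/s

v̄ = v₀.₆ = 0.894 ft/s
q = v̄ × d × w = 0.8940 × 5.44 × 7.76 = 37.74 ft³/s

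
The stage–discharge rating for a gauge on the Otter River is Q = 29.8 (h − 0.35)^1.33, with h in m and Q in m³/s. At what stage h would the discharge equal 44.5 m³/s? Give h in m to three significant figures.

1.70 m

h − h₀ = (Q/C)^(1/b) = (44.5/29.8)^(1/1.33) = 1.352 m
h = 0.35 + 1.352 = 1.702 m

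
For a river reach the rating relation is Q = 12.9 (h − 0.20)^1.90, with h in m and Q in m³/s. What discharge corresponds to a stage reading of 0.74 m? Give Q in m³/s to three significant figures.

4.00 m³/s

Q = 12.9 × (0.74 − 0.20)^1.90 = 12.9 × 0.54^1.90 = 4.001 m³/s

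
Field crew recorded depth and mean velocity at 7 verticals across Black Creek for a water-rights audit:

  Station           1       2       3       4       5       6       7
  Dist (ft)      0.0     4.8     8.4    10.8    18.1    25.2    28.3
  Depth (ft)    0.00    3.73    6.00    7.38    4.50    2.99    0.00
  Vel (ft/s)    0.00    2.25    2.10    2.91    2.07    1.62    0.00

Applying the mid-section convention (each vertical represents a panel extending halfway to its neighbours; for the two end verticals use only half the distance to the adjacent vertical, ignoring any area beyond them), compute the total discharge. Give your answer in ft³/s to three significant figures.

269 ft³/s

w_2 = (8.4 − 0.0)/2 = 4.2 ft; q_2 = 2.25 × 3.73 × 4.2 = 35.25 ft³/s
w_3 = (10.8 − 4.8)/2 = 3 ft; q_3 = 2.10 × 6.00 × 3 = 37.80 ft³/s
w_4 = (18.1 − 8.4)/2 = 4.85 ft; q_4 = 2.91 × 7.38 × 4.85 = 104.2 ft³/s
w_5 = (25.2 − 10.8)/2 = 7.2 ft; q_5 = 2.07 × 4.50 × 7.2 = 67.07 ft³/s
w_6 = (28.3 − 18.1)/2 = 5.1 ft; q_6 = 1.62 × 2.99 × 5.1 = 24.70 ft³/s
Stations 1, 7 contribute zero (depth or velocity is 0).
Q = Σ qᵢ = 269.0 ft³/s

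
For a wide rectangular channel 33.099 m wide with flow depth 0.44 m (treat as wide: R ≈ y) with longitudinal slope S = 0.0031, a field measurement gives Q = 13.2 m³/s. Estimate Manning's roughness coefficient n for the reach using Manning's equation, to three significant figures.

0.0355

A = b·y = 33.099 × 0.44 = 14.56 m²
Wide channel: R ≈ y = 0.44 m
n = (1/Q)·A·R^(2/3)·S^(1/2) = (1/13.2) × 14.56 × 0.5785 × 0.05568 = 0.03554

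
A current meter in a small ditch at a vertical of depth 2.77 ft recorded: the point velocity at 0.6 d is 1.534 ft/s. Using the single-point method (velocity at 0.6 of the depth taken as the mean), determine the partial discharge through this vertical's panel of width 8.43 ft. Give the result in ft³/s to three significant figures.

v̄ = v₀.₆ = 1.534 ft/s
q = v̄ × d × w = 1.534 × 2.77 × 8.43 = 35.82 ft³/s

35.8 ft³/s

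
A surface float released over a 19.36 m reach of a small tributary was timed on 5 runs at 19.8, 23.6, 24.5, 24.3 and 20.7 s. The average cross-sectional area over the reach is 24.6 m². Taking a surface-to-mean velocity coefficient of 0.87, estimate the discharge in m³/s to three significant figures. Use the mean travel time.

18.3 m³/s

t̄ = (19.8 + 23.6 + 24.5 + 24.3 + 20.7) / 5 = 22.58 s
v_surface = L / t̄ = 19.36 / 22.58 = 0.8574 m/s
v_mean = 0.87 × 0.8574 = 0.7459 m/s
Q = A × v_mean = 24.6 × 0.7459 = 18.35 m³/s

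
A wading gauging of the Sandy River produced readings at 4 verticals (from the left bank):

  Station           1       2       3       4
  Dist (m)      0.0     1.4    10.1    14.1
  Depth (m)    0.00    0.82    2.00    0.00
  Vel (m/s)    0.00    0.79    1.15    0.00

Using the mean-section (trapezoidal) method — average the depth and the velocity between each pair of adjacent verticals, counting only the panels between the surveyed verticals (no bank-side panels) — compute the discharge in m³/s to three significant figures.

14.4 m³/s

Panel 1-2: Δb = 1.4 m, d̄ = (0.00+0.82)/2 = 0.41, v̄ = (0.00+0.79)/2 = 0.395 → q = 1.4×0.41×0.395 = 0.2267 m³/s
Panel 2-3: Δb = 8.7 m, d̄ = (0.82+2.00)/2 = 1.41, v̄ = (0.79+1.15)/2 = 0.97 → q = 8.7×1.41×0.97 = 11.90 m³/s
Panel 3-4: Δb = 4 m, d̄ = (2.00+0.00)/2 = 1, v̄ = (1.15+0.00)/2 = 0.575 → q = 4×1×0.575 = 2.300 m³/s
Q = Σ q = 14.43 m³/s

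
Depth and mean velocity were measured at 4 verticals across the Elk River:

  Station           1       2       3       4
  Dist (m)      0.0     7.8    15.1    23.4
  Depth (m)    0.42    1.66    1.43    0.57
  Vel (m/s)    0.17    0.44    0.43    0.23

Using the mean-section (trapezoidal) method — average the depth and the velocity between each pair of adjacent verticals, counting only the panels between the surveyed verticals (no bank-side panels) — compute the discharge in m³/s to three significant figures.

10.1 m³/s

Panel 1-2: Δb = 7.8 m, d̄ = (0.42+1.66)/2 = 1.04, v̄ = (0.17+0.44)/2 = 0.305 → q = 7.8×1.04×0.305 = 2.474 m³/s
Panel 2-3: Δb = 7.3 m, d̄ = (1.66+1.43)/2 = 1.545, v̄ = (0.44+0.43)/2 = 0.435 → q = 7.3×1.545×0.435 = 4.906 m³/s
Panel 3-4: Δb = 8.3 m, d̄ = (1.43+0.57)/2 = 1, v̄ = (0.43+0.23)/2 = 0.33 → q = 8.3×1×0.33 = 2.739 m³/s
Q = Σ q = 10.12 m³/s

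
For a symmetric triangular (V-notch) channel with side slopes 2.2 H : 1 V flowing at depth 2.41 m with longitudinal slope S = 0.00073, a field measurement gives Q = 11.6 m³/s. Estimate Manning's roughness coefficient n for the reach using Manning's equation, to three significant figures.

0.0317

A = z·y² = 2.2×2.41² = 12.78 m²
P = 2y√(1+z²) = 2×2.41×√(1+2.2²) = 11.65 m
R = A/P = 12.78/11.65 = 1.097 m
n = (1/Q)·A·R^(2/3)·S^(1/2) = (1/11.6) × 12.78 × 1.064 × 0.02702 = 0.03166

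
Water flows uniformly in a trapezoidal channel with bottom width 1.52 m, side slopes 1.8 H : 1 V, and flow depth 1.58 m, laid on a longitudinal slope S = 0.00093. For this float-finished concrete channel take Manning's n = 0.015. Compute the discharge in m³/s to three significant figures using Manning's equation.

12.7 m³/s

A = (b + z·y)·y = (1.52 + 1.8×1.58)×1.58 = 6.895 m²
P = b + 2y√(1+z²) = 1.52 + 2×1.58×√(1+1.8²) = 8.027 m
R = A/P = 6.895/8.027 = 0.8590 m
Q = (1/n)·A·R^(2/3)·S^(1/2) = (1/0.015) × 6.895 × 0.8590^(2/3) × 0.00093^(1/2) = 12.67 m³/s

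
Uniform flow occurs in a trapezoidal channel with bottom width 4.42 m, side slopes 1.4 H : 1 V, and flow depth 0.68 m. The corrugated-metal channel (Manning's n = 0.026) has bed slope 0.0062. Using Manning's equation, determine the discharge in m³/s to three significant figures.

7.34 m³/s

A = (b + z·y)·y = (4.42 + 1.4×0.68)×0.68 = 3.653 m²
P = b + 2y√(1+z²) = 4.42 + 2×0.68×√(1+1.4²) = 6.760 m
R = A/P = 3.653/6.760 = 0.5404 m
Q = (1/n)·A·R^(2/3)·S^(1/2) = (1/0.026) × 3.653 × 0.5404^(2/3) × 0.0062^(1/2) = 7.340 m³/s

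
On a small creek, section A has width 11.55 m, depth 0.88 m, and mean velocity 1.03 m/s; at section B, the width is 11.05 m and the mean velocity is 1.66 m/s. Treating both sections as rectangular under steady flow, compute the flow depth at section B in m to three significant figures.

Q = A₁V₁ = (11.55×0.88) × 1.03 = 10.47 m³/s
d₂ = Q/(b₂ V₂) = 10.47/(11.05×1.66) = 0.5707 m

0.571 m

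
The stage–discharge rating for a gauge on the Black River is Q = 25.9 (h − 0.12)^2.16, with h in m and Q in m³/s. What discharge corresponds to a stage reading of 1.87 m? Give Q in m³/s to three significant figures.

86.7 m³/s

Q = 25.9 × (1.87 − 0.12)^2.16 = 25.9 × 1.75^2.16 = 86.75 m³/s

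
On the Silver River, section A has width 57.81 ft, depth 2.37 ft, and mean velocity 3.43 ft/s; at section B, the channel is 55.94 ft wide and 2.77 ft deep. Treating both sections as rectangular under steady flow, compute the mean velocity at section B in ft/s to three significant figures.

Q = A₁V₁ = (57.81×2.37) × 3.43 = 469.9 ft³/s
A₂ = 55.94 × 2.77 = 155.0 ft²
V₂ = Q/A₂ = 469.9/155.0 = 3.033 ft/s

3.03 ft/s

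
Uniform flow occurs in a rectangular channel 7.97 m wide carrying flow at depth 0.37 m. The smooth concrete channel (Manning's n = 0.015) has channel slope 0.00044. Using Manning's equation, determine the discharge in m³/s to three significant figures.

2.00 m³/s

A = b·y = 7.97 × 0.37 = 2.949 m²
P = b + 2y = 7.97 + 2×0.37 = 8.710 m
R = A/P = 2.949/8.710 = 0.3386 m
Q = (1/n)·A·R^(2/3)·S^(1/2) = (1/0.015) × 2.949 × 0.3386^(2/3) × 0.00044^(1/2) = 2.003 m³/s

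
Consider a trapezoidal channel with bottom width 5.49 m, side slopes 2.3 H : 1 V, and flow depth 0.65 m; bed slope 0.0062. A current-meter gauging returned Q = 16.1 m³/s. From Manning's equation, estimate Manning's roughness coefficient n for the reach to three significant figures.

0.0143

A = (b + z·y)·y = (5.49 + 2.3×0.65)×0.65 = 4.540 m²
P = b + 2y√(1+z²) = 5.49 + 2×0.65×√(1+2.3²) = 8.750 m
R = A/P = 4.540/8.750 = 0.5189 m
n = (1/Q)·A·R^(2/3)·S^(1/2) = (1/16.1) × 4.540 × 0.6457 × 0.07874 = 0.01434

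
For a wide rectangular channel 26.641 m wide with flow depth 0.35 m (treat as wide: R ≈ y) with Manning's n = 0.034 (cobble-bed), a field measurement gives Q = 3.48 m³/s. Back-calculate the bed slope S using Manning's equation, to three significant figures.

A = b·y = 26.641 × 0.35 = 9.324 m²
Wide channel: R ≈ y = 0.35 m
S = (Q·n / (1·A·R^(2/3)))² = (3.48×0.034 / (1×9.324×0.4966))² = 0.0006528

0.000653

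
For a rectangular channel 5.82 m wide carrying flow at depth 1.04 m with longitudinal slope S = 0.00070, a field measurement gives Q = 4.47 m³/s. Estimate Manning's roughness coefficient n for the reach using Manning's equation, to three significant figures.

0.0300

A = b·y = 5.82 × 1.04 = 6.053 m²
P = b + 2y = 5.82 + 2×1.04 = 7.900 m
R = A/P = 6.053/7.900 = 0.7662 m
n = (1/Q)·A·R^(2/3)·S^(1/2) = (1/4.47) × 6.053 × 0.8373 × 0.02646 = 0.03000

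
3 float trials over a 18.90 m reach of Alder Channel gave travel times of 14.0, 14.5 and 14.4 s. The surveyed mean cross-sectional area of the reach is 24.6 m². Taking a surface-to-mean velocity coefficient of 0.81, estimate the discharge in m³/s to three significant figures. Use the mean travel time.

26.3 m³/s

t̄ = (14.0 + 14.5 + 14.4) / 3 = 14.3 s
v_surface = L / t̄ = 18.90 / 14.3 = 1.322 m/s
v_mean = 0.81 × 1.322 = 1.071 m/s
Q = A × v_mean = 24.6 × 1.071 = 26.34 m³/s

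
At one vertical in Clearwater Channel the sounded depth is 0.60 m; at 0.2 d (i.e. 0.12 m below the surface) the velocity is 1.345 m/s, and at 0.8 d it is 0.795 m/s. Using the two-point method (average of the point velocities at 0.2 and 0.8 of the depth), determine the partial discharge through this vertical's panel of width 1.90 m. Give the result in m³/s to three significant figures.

v̄ = (1.345 + 0.795) / 2 = 1.070 m/s
q = v̄ × d × w = 1.070 × 0.60 × 1.90 = 1.220 m³/s

1.22 m³/s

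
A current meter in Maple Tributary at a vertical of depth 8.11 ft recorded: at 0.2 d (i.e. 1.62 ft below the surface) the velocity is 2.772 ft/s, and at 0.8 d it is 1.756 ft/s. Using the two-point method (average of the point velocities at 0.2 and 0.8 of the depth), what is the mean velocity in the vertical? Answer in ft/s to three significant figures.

v̄ = (2.772 + 1.756) / 2 = 2.264 ft/s

2.26 ft/s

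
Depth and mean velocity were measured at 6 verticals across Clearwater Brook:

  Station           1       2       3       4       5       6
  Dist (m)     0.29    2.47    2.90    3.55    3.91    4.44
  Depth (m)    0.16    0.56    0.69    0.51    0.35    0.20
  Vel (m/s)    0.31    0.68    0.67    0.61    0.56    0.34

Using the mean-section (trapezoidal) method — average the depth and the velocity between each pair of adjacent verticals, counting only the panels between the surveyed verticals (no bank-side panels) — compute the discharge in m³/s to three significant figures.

0.976 m³/s

Panel 1-2: Δb = 2.18 m, d̄ = (0.16+0.56)/2 = 0.36, v̄ = (0.31+0.68)/2 = 0.495 → q = 2.18×0.36×0.495 = 0.3885 m³/s
Panel 2-3: Δb = 0.43 m, d̄ = (0.56+0.69)/2 = 0.625, v̄ = (0.68+0.67)/2 = 0.675 → q = 0.43×0.625×0.675 = 0.1814 m³/s
Panel 3-4: Δb = 0.65 m, d̄ = (0.69+0.51)/2 = 0.6, v̄ = (0.67+0.61)/2 = 0.64 → q = 0.65×0.6×0.64 = 0.2496 m³/s
Panel 4-5: Δb = 0.36 m, d̄ = (0.51+0.35)/2 = 0.43, v̄ = (0.61+0.56)/2 = 0.585 → q = 0.36×0.43×0.585 = 0.09056 m³/s
Panel 5-6: Δb = 0.53 m, d̄ = (0.35+0.20)/2 = 0.275, v̄ = (0.56+0.34)/2 = 0.45 → q = 0.53×0.275×0.45 = 0.06559 m³/s
Q = Σ q = 0.9756 m³/s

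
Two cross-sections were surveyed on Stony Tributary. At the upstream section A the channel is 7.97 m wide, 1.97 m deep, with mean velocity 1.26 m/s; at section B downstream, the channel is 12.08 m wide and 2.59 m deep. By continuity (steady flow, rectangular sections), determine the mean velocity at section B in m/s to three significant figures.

Q = A₁V₁ = (7.97×1.97) × 1.26 = 19.78 m³/s
A₂ = 12.08 × 2.59 = 31.29 m²
V₂ = Q/A₂ = 19.78/31.29 = 0.6323 m/s

0.632 m/s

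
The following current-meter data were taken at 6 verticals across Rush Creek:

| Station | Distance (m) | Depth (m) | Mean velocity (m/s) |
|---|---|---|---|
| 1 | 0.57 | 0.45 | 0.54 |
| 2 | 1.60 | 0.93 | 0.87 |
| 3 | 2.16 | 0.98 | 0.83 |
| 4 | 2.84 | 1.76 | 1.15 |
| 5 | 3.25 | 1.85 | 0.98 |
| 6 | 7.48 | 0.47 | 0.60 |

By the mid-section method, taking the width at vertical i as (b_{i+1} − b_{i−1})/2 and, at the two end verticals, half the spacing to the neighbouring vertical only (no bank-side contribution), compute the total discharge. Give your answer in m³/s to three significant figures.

w_1 = (1.60 − 0.57)/2 = 0.515 m; q_1 = 0.54 × 0.45 × 0.515 = 0.1251 m³/s
w_2 = (2.16 − 0.57)/2 = 0.795 m; q_2 = 0.87 × 0.93 × 0.795 = 0.6432 m³/s
w_3 = (2.84 − 1.60)/2 = 0.62 m; q_3 = 0.83 × 0.98 × 0.62 = 0.5043 m³/s
w_4 = (3.25 − 2.16)/2 = 0.545 m; q_4 = 1.15 × 1.76 × 0.545 = 1.103 m³/s
w_5 = (7.48 − 2.84)/2 = 2.32 m; q_5 = 0.98 × 1.85 × 2.32 = 4.206 m³/s
w_6 = (7.48 − 3.25)/2 = 2.115 m; q_6 = 0.60 × 0.47 × 2.115 = 0.5964 m³/s
Q = Σ qᵢ = 7.178 m³/s

7.18 m³/s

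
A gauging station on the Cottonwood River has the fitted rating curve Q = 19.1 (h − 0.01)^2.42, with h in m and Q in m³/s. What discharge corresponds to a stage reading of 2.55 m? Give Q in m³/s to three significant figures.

Q = 19.1 × (2.55 − 0.01)^2.42 = 19.1 × 2.54^2.42 = 182.3 m³/s

182 m³/s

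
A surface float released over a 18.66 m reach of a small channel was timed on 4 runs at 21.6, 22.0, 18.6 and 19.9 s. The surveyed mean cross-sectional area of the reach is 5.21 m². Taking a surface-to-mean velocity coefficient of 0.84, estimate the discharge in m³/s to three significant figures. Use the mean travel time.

3.98 m³/s

t̄ = (21.6 + 22.0 + 18.6 + 19.9) / 4 = 20.525 s
v_surface = L / t̄ = 18.66 / 20.525 = 0.9091 m/s
v_mean = 0.84 × 0.9091 = 0.7637 m/s
Q = A × v_mean = 5.21 × 0.7637 = 3.979 m³/s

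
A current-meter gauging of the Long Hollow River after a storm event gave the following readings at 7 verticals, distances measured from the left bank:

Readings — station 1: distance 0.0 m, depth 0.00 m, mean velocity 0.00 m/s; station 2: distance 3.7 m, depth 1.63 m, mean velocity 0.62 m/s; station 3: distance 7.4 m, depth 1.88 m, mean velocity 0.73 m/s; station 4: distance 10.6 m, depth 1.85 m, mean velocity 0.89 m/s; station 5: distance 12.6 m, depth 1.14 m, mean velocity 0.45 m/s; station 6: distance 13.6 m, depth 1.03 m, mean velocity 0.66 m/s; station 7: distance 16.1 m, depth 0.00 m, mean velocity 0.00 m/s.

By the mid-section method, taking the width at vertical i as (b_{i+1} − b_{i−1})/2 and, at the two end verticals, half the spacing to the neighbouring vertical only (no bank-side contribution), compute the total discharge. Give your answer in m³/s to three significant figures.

14.7 m³/s

w_2 = (7.4 − 0.0)/2 = 3.7 m; q_2 = 0.62 × 1.63 × 3.7 = 3.739 m³/s
w_3 = (10.6 − 3.7)/2 = 3.45 m; q_3 = 0.73 × 1.88 × 3.45 = 4.735 m³/s
w_4 = (12.6 − 7.4)/2 = 2.6 m; q_4 = 0.89 × 1.85 × 2.6 = 4.281 m³/s
w_5 = (13.6 − 10.6)/2 = 1.5 m; q_5 = 0.45 × 1.14 × 1.5 = 0.7695 m³/s
w_6 = (16.1 − 12.6)/2 = 1.75 m; q_6 = 0.66 × 1.03 × 1.75 = 1.190 m³/s
Stations 1, 7 contribute zero (depth or velocity is 0).
Q = Σ qᵢ = 14.71 m³/s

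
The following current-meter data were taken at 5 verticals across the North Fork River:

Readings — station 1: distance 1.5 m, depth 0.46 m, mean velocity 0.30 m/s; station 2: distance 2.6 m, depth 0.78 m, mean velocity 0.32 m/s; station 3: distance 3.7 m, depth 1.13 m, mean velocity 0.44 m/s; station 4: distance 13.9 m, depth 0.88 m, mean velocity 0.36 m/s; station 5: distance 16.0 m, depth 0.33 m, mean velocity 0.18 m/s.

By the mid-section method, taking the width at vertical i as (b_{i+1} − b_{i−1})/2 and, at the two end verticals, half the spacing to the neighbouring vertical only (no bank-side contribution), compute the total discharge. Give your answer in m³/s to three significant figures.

w_1 = (2.6 − 1.5)/2 = 0.55 m; q_1 = 0.30 × 0.46 × 0.55 = 0.07590 m³/s
w_2 = (3.7 − 1.5)/2 = 1.1 m; q_2 = 0.32 × 0.78 × 1.1 = 0.2746 m³/s
w_3 = (13.9 − 2.6)/2 = 5.65 m; q_3 = 0.44 × 1.13 × 5.65 = 2.809 m³/s
w_4 = (16.0 − 3.7)/2 = 6.15 m; q_4 = 0.36 × 0.88 × 6.15 = 1.948 m³/s
w_5 = (16.0 − 13.9)/2 = 1.05 m; q_5 = 0.18 × 0.33 × 1.05 = 0.06237 m³/s
Q = Σ qᵢ = 5.170 m³/s

5.17 m³/s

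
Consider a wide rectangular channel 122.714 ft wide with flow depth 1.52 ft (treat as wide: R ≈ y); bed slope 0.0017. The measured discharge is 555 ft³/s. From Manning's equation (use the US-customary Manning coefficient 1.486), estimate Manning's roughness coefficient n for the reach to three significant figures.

0.0272

A = b·y = 122.714 × 1.52 = 186.5 ft²
Wide channel: R ≈ y = 1.52 ft
n = (1.486/Q)·A·R^(2/3)·S^(1/2) = (1.486/555) × 186.5 × 1.322 × 0.04123 = 0.02722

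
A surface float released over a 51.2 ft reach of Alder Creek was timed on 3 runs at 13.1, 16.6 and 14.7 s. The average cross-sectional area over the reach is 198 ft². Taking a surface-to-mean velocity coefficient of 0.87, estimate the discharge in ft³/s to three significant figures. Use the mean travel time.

t̄ = (13.1 + 16.6 + 14.7) / 3 = 14.8 s
v_surface = L / t̄ = 51.2 / 14.8 = 3.459 ft/s
v_mean = 0.87 × 3.459 = 3.010 ft/s
Q = A × v_mean = 198 × 3.010 = 595.9 ft³/s

596 ft³/s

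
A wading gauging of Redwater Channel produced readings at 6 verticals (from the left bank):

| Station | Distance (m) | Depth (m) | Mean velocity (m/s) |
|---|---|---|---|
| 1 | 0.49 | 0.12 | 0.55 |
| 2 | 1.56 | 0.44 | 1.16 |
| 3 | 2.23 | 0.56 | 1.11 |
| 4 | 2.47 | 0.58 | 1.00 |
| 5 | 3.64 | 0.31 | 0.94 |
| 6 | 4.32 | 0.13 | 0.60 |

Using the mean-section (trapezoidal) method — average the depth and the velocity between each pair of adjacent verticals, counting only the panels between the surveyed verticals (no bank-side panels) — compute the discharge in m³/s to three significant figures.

Panel 1-2: Δb = 1.07 m, d̄ = (0.12+0.44)/2 = 0.28, v̄ = (0.55+1.16)/2 = 0.855 → q = 1.07×0.28×0.855 = 0.2562 m³/s
Panel 2-3: Δb = 0.67 m, d̄ = (0.44+0.56)/2 = 0.5, v̄ = (1.16+1.11)/2 = 1.135 → q = 0.67×0.5×1.135 = 0.3802 m³/s
Panel 3-4: Δb = 0.24 m, d̄ = (0.56+0.58)/2 = 0.57, v̄ = (1.11+1.00)/2 = 1.055 → q = 0.24×0.57×1.055 = 0.1443 m³/s
Panel 4-5: Δb = 1.17 m, d̄ = (0.58+0.31)/2 = 0.445, v̄ = (1.00+0.94)/2 = 0.97 → q = 1.17×0.445×0.97 = 0.5050 m³/s
Panel 5-6: Δb = 0.68 m, d̄ = (0.31+0.13)/2 = 0.22, v̄ = (0.94+0.60)/2 = 0.77 → q = 0.68×0.22×0.77 = 0.1152 m³/s
Q = Σ q = 1.401 m³/s

1.40 m³/s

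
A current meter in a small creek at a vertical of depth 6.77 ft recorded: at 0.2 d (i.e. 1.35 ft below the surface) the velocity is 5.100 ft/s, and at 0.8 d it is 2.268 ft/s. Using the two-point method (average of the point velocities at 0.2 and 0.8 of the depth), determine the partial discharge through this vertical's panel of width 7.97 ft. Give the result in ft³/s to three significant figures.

v̄ = (5.100 + 2.268) / 2 = 3.684 ft/s
q = v̄ × d × w = 3.684 × 6.77 × 7.97 = 198.8 ft³/s

199 ft³/s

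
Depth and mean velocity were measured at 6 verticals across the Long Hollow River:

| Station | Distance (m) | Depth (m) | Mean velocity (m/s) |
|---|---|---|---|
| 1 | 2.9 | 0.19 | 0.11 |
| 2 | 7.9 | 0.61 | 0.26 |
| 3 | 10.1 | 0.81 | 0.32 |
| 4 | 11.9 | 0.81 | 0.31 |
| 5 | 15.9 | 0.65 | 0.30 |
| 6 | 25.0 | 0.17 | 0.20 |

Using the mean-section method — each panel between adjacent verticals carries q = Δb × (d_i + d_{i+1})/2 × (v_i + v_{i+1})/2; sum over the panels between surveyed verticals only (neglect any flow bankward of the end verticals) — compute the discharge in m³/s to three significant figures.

3.11 m³/s

Panel 1-2: Δb = 5 m, d̄ = (0.19+0.61)/2 = 0.4, v̄ = (0.11+0.26)/2 = 0.185 → q = 5×0.4×0.185 = 0.3700 m³/s
Panel 2-3: Δb = 2.2 m, d̄ = (0.61+0.81)/2 = 0.71, v̄ = (0.26+0.32)/2 = 0.29 → q = 2.2×0.71×0.29 = 0.4530 m³/s
Panel 3-4: Δb = 1.8 m, d̄ = (0.81+0.81)/2 = 0.81, v̄ = (0.32+0.31)/2 = 0.315 → q = 1.8×0.81×0.315 = 0.4593 m³/s
Panel 4-5: Δb = 4 m, d̄ = (0.81+0.65)/2 = 0.73, v̄ = (0.31+0.30)/2 = 0.305 → q = 4×0.73×0.305 = 0.8906 m³/s
Panel 5-6: Δb = 9.1 m, d̄ = (0.65+0.17)/2 = 0.41, v̄ = (0.30+0.20)/2 = 0.25 → q = 9.1×0.41×0.25 = 0.9328 m³/s
Q = Σ q = 3.106 m³/s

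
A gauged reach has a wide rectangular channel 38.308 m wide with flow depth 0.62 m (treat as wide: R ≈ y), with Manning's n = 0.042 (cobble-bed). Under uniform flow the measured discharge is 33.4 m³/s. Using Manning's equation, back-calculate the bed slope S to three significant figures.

A = b·y = 38.308 × 0.62 = 23.75 m²
Wide channel: R ≈ y = 0.62 m
S = (Q·n / (1·A·R^(2/3)))² = (33.4×0.042 / (1×23.75×0.7271))² = 0.006598

0.00660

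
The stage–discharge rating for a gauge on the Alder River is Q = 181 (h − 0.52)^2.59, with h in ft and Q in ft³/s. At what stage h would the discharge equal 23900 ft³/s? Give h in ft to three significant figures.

h − h₀ = (Q/C)^(1/b) = (23900/181)^(1/2.59) = 6.589 ft
h = 0.52 + 6.589 = 7.109 ft

7.11 ft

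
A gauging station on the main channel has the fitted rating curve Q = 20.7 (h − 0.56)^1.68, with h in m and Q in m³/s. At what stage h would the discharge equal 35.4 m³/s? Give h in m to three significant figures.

h − h₀ = (Q/C)^(1/b) = (35.4/20.7)^(1/1.68) = 1.376 m
h = 0.56 + 1.376 = 1.936 m

1.94 m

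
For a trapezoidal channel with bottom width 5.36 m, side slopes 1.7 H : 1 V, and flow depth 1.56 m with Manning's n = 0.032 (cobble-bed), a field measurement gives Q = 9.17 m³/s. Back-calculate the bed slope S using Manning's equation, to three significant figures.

0.000494

A = (b + z·y)·y = (5.36 + 1.7×1.56)×1.56 = 12.50 m²
P = b + 2y√(1+z²) = 5.36 + 2×1.56×√(1+1.7²) = 11.51 m
R = A/P = 12.50/11.51 = 1.086 m
S = (Q·n / (1·A·R^(2/3)))² = (9.17×0.032 / (1×12.50×1.056))² = 0.0004940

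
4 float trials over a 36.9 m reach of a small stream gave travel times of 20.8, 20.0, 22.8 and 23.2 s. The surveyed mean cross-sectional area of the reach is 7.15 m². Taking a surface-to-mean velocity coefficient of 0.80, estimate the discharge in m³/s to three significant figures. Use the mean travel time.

9.73 m³/s

t̄ = (20.8 + 20.0 + 22.8 + 23.2) / 4 = 21.7 s
v_surface = L / t̄ = 36.9 / 21.7 = 1.700 m/s
v_mean = 0.80 × 1.700 = 1.360 m/s
Q = A × v_mean = 7.15 × 1.360 = 9.727 m³/s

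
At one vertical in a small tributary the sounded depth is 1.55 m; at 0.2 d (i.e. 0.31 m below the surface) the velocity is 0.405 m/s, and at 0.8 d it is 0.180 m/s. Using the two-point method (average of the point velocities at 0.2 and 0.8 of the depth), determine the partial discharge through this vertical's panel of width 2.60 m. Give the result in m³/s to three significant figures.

v̄ = (0.405 + 0.180) / 2 = 0.2925 m/s
q = v̄ × d × w = 0.2925 × 1.55 × 2.60 = 1.179 m³/s

1.18 m³/s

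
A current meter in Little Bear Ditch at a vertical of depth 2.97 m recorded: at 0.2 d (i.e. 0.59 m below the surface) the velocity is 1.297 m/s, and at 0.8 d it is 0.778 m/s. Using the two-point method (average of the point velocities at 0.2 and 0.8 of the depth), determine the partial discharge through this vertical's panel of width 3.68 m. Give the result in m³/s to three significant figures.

11.3 m³/s

v̄ = (1.297 + 0.778) / 2 = 1.038 m/s
q = v̄ × d × w = 1.038 × 2.97 × 3.68 = 11.34 m³/s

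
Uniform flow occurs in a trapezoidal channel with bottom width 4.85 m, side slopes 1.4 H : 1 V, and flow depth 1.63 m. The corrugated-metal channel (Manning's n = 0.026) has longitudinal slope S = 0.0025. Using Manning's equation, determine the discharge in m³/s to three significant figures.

24.0 m³/s

A = (b + z·y)·y = (4.85 + 1.4×1.63)×1.63 = 11.63 m²
P = b + 2y√(1+z²) = 4.85 + 2×1.63×√(1+1.4²) = 10.46 m
R = A/P = 11.63/10.46 = 1.112 m
Q = (1/n)·A·R^(2/3)·S^(1/2) = (1/0.026) × 11.63 × 1.112^(2/3) × 0.0025^(1/2) = 23.99 m³/s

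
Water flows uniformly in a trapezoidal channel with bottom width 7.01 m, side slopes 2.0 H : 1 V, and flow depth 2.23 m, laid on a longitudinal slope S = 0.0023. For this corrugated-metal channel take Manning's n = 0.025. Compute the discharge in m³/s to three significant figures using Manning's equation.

64.5 m³/s

A = (b + z·y)·y = (7.01 + 2.0×2.23)×2.23 = 25.58 m²
P = b + 2y√(1+z²) = 7.01 + 2×2.23×√(1+2.0²) = 16.98 m
R = A/P = 25.58/16.98 = 1.506 m
Q = (1/n)·A·R^(2/3)·S^(1/2) = (1/0.025) × 25.58 × 1.506^(2/3) × 0.0023^(1/2) = 64.47 m³/s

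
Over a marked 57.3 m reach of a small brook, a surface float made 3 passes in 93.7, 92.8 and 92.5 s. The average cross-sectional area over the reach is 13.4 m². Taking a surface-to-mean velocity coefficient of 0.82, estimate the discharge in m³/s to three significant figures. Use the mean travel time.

t̄ = (93.7 + 92.8 + 92.5) / 3 = 93 s
v_surface = L / t̄ = 57.3 / 93 = 0.6161 m/s
v_mean = 0.82 × 0.6161 = 0.5052 m/s
Q = A × v_mean = 13.4 × 0.5052 = 6.770 m³/s

6.77 m³/s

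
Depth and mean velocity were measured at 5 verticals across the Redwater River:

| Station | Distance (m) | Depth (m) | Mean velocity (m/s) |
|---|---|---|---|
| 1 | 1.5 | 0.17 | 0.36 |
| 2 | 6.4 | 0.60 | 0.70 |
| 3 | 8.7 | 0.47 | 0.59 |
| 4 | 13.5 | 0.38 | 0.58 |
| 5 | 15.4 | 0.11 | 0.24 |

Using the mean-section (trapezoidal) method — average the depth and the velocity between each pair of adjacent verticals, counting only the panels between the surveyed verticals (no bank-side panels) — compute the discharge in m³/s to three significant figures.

Panel 1-2: Δb = 4.9 m, d̄ = (0.17+0.60)/2 = 0.385, v̄ = (0.36+0.70)/2 = 0.53 → q = 4.9×0.385×0.53 = 0.9998 m³/s
Panel 2-3: Δb = 2.3 m, d̄ = (0.60+0.47)/2 = 0.535, v̄ = (0.70+0.59)/2 = 0.645 → q = 2.3×0.535×0.645 = 0.7937 m³/s
Panel 3-4: Δb = 4.8 m, d̄ = (0.47+0.38)/2 = 0.425, v̄ = (0.59+0.58)/2 = 0.585 → q = 4.8×0.425×0.585 = 1.193 m³/s
Panel 4-5: Δb = 1.9 m, d̄ = (0.38+0.11)/2 = 0.245, v̄ = (0.58+0.24)/2 = 0.41 → q = 1.9×0.245×0.41 = 0.1909 m³/s
Q = Σ q = 3.178 m³/s

3.18 m³/s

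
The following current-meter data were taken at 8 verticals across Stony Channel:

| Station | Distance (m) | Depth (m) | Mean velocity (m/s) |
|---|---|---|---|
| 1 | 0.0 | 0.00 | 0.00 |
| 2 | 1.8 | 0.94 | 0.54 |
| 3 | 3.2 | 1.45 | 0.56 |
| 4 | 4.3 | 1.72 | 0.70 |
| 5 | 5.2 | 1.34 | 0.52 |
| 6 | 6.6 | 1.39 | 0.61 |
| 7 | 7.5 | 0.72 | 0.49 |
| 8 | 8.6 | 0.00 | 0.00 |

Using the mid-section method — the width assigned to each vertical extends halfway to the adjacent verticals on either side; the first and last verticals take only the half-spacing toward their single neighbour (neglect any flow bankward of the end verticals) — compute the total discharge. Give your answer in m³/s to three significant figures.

5.16 m³/s

w_2 = (3.2 − 0.0)/2 = 1.6 m; q_2 = 0.54 × 0.94 × 1.6 = 0.8122 m³/s
w_3 = (4.3 − 1.8)/2 = 1.25 m; q_3 = 0.56 × 1.45 × 1.25 = 1.015 m³/s
w_4 = (5.2 − 3.2)/2 = 1 m; q_4 = 0.70 × 1.72 × 1 = 1.204 m³/s
w_5 = (6.6 − 4.3)/2 = 1.15 m; q_5 = 0.52 × 1.34 × 1.15 = 0.8013 m³/s
w_6 = (7.5 − 5.2)/2 = 1.15 m; q_6 = 0.61 × 1.39 × 1.15 = 0.9751 m³/s
w_7 = (8.6 − 6.6)/2 = 1 m; q_7 = 0.49 × 0.72 × 1 = 0.3528 m³/s
Stations 1, 8 contribute zero (depth or velocity is 0).
Q = Σ qᵢ = 5.160 m³/s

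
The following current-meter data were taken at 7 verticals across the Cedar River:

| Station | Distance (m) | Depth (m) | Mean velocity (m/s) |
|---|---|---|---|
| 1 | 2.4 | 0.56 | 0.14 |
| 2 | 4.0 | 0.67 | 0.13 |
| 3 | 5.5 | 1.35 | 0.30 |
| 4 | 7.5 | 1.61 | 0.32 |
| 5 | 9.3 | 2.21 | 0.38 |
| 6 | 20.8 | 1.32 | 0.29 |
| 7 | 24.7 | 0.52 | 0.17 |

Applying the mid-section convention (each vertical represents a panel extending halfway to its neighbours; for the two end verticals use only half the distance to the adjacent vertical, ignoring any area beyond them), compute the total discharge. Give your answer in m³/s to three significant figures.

w_1 = (4.0 − 2.4)/2 = 0.8 m; q_1 = 0.14 × 0.56 × 0.8 = 0.06272 m³/s
w_2 = (5.5 − 2.4)/2 = 1.55 m; q_2 = 0.13 × 0.67 × 1.55 = 0.1350 m³/s
w_3 = (7.5 − 4.0)/2 = 1.75 m; q_3 = 0.30 × 1.35 × 1.75 = 0.7088 m³/s
w_4 = (9.3 − 5.5)/2 = 1.9 m; q_4 = 0.32 × 1.61 × 1.9 = 0.9789 m³/s
w_5 = (20.8 − 7.5)/2 = 6.65 m; q_5 = 0.38 × 2.21 × 6.65 = 5.585 m³/s
w_6 = (24.7 − 9.3)/2 = 7.7 m; q_6 = 0.29 × 1.32 × 7.7 = 2.948 m³/s
w_7 = (24.7 − 20.8)/2 = 1.95 m; q_7 = 0.17 × 0.52 × 1.95 = 0.1724 m³/s
Q = Σ qᵢ = 10.59 m³/s

10.6 m³/s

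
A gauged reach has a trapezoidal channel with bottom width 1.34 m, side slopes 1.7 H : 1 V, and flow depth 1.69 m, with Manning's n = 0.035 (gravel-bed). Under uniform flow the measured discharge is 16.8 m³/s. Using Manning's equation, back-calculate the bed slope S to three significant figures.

0.00798

A = (b + z·y)·y = (1.34 + 1.7×1.69)×1.69 = 7.120 m²
P = b + 2y√(1+z²) = 1.34 + 2×1.69×√(1+1.7²) = 8.006 m
R = A/P = 7.120/8.006 = 0.8893 m
S = (Q·n / (1·A·R^(2/3)))² = (16.8×0.035 / (1×7.120×0.9248))² = 0.007975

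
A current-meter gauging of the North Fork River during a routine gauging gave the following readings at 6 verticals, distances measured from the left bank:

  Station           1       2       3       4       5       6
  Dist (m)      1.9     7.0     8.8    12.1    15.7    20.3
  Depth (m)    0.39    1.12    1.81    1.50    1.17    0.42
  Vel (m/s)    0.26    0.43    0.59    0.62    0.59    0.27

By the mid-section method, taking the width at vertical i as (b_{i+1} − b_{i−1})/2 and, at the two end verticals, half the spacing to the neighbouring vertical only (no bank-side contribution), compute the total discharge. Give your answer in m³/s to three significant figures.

w_1 = (7.0 − 1.9)/2 = 2.55 m; q_1 = 0.26 × 0.39 × 2.55 = 0.2586 m³/s
w_2 = (8.8 − 1.9)/2 = 3.45 m; q_2 = 0.43 × 1.12 × 3.45 = 1.662 m³/s
w_3 = (12.1 − 7.0)/2 = 2.55 m; q_3 = 0.59 × 1.81 × 2.55 = 2.723 m³/s
w_4 = (15.7 − 8.8)/2 = 3.45 m; q_4 = 0.62 × 1.50 × 3.45 = 3.209 m³/s
w_5 = (20.3 − 12.1)/2 = 4.1 m; q_5 = 0.59 × 1.17 × 4.1 = 2.830 m³/s
w_6 = (20.3 − 15.7)/2 = 2.3 m; q_6 = 0.27 × 0.42 × 2.3 = 0.2608 m³/s
Q = Σ qᵢ = 10.94 m³/s

10.9 m³/s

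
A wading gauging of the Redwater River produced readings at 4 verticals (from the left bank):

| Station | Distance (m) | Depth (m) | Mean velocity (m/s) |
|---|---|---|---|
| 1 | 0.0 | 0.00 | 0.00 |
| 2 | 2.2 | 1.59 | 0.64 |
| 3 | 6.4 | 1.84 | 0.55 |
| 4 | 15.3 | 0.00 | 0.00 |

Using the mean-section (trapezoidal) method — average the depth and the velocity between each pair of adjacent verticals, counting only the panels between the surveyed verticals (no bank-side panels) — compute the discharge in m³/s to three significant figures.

7.10 m³/s

Panel 1-2: Δb = 2.2 m, d̄ = (0.00+1.59)/2 = 0.795, v̄ = (0.00+0.64)/2 = 0.32 → q = 2.2×0.795×0.32 = 0.5597 m³/s
Panel 2-3: Δb = 4.2 m, d̄ = (1.59+1.84)/2 = 1.715, v̄ = (0.64+0.55)/2 = 0.595 → q = 4.2×1.715×0.595 = 4.286 m³/s
Panel 3-4: Δb = 8.9 m, d̄ = (1.84+0.00)/2 = 0.92, v̄ = (0.55+0.00)/2 = 0.275 → q = 8.9×0.92×0.275 = 2.252 m³/s
Q = Σ q = 7.097 m³/s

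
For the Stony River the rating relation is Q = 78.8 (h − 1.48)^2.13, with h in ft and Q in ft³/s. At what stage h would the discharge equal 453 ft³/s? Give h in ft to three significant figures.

3.75 ft

h − h₀ = (Q/C)^(1/b) = (453/78.8)^(1/2.13) = 2.273 ft
h = 1.48 + 2.273 = 3.753 ft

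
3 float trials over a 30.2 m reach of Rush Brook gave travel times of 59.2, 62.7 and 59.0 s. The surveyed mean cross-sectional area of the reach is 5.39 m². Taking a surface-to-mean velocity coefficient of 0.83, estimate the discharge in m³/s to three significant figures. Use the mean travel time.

2.24 m³/s

t̄ = (59.2 + 62.7 + 59.0) / 3 = 60.3 s
v_surface = L / t̄ = 30.2 / 60.3 = 0.5008 m/s
v_mean = 0.83 × 0.5008 = 0.4157 m/s
Q = A × v_mean = 5.39 × 0.4157 = 2.241 m³/s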